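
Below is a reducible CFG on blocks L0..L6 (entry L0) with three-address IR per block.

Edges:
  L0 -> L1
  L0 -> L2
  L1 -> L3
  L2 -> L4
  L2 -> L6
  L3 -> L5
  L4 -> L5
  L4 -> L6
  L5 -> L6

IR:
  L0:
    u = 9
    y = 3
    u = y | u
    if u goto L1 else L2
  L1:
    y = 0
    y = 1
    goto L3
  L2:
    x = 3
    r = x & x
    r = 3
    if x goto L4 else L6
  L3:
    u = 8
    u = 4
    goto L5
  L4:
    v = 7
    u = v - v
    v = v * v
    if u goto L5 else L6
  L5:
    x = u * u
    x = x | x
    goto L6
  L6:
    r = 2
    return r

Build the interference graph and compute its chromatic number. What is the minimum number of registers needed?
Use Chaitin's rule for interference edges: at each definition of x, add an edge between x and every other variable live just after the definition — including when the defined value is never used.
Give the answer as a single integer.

Per-block:
  L0: {u,y} / ∅
  L1: {y} / ∅
  L2: {r,x} / ∅
  L3: {u} / ∅
  L4: {u,v} / ∅
  L5: {x} / {u}
  L6: {r} / ∅

Live sets:
  live L0: ∅→∅
  live L1: ∅→∅
  live L2: ∅→∅
  live L3: ∅→{u}
  live L4: ∅→{u}
  live L5: {u}→∅
  live L6: ∅→∅

Interference:
  r↔{x}
  u↔{v,y}
  v↔{u}
  x↔{r}
  y↔{u}

Registers:
  clique {r,x} ⇒ need ≥ 2
  assign r→R0 u→R0 v→R1 x→R1 y→R1 — no edge inside a register ⇒ χ ≤ 2
  χ = 2

Answer: 2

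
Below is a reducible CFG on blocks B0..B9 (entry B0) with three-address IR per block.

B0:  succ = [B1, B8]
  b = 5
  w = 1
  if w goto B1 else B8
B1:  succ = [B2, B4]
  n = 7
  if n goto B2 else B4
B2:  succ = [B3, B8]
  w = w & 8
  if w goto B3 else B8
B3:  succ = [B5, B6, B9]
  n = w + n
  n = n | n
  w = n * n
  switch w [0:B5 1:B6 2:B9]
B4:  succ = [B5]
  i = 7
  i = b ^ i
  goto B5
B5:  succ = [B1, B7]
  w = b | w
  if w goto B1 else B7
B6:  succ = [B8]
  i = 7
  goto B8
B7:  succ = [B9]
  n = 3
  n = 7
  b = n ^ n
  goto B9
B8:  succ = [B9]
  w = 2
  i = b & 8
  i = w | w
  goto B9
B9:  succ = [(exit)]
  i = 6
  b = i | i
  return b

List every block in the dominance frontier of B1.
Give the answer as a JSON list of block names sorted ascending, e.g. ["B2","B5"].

Answer: ["B1", "B8", "B9"]

Derivation:
idom tree: B1←B0 B2←B1 B3←B2 B4←B1 B5←B1 B6←B3 B7←B5 B8←B0 B9←B0
Join-block Dom:
  B1: preds {B0,B5}: {B0} ∩ {B0,B1,B5} = {B0}; idom=B0
  B5: preds {B3,B4}: {B0,B1,B2,B3} ∩ {B0,B1,B4} = {B0,B1}; idom=B1
  B8: preds {B0,B2,B6}: {B0} ∩ {B0,B1,B2} ∩ {B0,B1,B2,B3,B6} = {B0}; idom=B0
  B9: preds {B3,B7,B8}: {B0,B1,B2,B3} ∩ {B0,B1,B5,B7} ∩ {B0,B8} = {B0}; idom=B0

DF derivation:
  join B1 pred B0: · stop@B0
  join B1 pred B5: B5→B1 stop@B0
  join B5 pred B3: B3→B2 stop@B1
  join B5 pred B4: B4 stop@B1
  join B8 pred B0: · stop@B0
  join B8 pred B2: B2→B1 stop@B0
  join B8 pred B6: B6→B3→B2→B1 stop@B0
  join B9 pred B3: B3→B2→B1 stop@B0
  join B9 pred B7: B7→B5→B1 stop@B0
  join B9 pred B8: B8 stop@B0
  B0: DF=∅
  B1: DF={B1,B8,B9}
  B2: DF={B5,B8,B9}
  B3: DF={B5,B8,B9}
  B4: DF={B5}
  B5: DF={B1,B9}
  B6: DF={B8}
  B7: DF={B9}
  B8: DF={B9}
  B9: DF=∅

DF(B1) = ["B1", "B8", "B9"]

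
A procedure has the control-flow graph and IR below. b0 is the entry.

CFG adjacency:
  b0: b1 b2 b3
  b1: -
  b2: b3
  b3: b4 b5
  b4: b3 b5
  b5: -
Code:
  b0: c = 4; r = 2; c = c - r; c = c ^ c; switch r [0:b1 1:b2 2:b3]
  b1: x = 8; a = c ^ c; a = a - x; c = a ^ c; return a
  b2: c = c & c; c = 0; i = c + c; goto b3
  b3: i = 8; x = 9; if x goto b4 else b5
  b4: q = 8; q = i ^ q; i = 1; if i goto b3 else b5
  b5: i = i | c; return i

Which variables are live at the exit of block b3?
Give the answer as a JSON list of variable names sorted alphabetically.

Block summaries:
  b0 def {c,r} use ∅
  b1 def {a,c,x} use {c}
  b2 def {c,i} use {c}
  b3 def {i,x} use ∅
  b4 def {i,q} use {i}
  b5 def {i} use {c,i}

Liveness:
  b0 li=∅ lo={c}
  b1 li={c} lo=∅
  b2 li={c} lo={c}
  b3 li={c} lo={c,i}
  b4 li={c,i} lo={c,i}
  b5 li={c,i} lo=∅

live-out(b3) = ["c", "i"]

Answer: ["c", "i"]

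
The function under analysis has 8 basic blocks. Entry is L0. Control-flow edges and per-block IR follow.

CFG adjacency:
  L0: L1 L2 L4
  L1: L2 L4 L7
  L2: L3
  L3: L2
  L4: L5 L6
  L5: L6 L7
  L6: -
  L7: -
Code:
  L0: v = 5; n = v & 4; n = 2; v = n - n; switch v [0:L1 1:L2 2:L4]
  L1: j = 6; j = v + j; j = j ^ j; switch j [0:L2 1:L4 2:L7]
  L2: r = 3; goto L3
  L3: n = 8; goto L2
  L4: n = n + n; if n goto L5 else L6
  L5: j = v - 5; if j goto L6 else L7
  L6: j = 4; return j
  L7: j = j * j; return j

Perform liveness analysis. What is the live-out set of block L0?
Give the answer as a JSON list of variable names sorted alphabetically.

Answer: ["n", "v"]

Working:
def/use:
  L0: {n,v} / ∅
  L1: {j} / {v}
  L2: {r} / ∅
  L3: {n} / ∅
  L4: {n} / {n}
  L5: {j} / {v}
  L6: {j} / ∅
  L7: {j} / {j}

Liveness:
  L0 li=∅ lo={n,v}
  L1 li={n,v} lo={j,n,v}
  L2 li=∅ lo=∅
  L3 li=∅ lo=∅
  L4 li={n,v} lo={v}
  L5 li={v} lo={j}
  L6 li=∅ lo=∅
  L7 li={j} lo=∅

live-out(L0) = ["n", "v"]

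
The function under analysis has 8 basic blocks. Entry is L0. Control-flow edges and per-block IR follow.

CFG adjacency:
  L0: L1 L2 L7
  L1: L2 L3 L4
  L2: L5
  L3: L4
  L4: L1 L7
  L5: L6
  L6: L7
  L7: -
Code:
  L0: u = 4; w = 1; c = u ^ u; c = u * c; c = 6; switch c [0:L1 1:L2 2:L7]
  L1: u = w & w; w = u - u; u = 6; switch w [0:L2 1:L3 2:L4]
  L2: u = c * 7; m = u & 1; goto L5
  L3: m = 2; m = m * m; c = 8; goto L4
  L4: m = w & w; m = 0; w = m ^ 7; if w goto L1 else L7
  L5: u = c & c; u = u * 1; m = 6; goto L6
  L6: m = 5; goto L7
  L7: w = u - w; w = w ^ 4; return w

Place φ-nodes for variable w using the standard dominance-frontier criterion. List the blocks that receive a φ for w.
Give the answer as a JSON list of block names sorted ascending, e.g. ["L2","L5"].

Answer: ["L1", "L2", "L7"]

Derivation:
idom tree: L1←L0 L2←L0 L3←L1 L4←L1 L5←L2 L6←L5 L7←L0
Dom at joins:
  L1: preds {L0,L4}: {L0} ∩ {L0,L1,L4} = {L0}; idom=L0
  L2: preds {L0,L1}: {L0} ∩ {L0,L1} = {L0}; idom=L0
  L4: preds {L1,L3}: {L0,L1} ∩ {L0,L1,L3} = {L0,L1}; idom=L1
  L7: preds {L0,L4,L6}: {L0} ∩ {L0,L1,L4} ∩ {L0,L2,L5,L6} = {L0}; idom=L0

DF walk-up:
  join L1 pred L0: · stop@L0
  join L1 pred L4: L4→L1 stop@L0
  join L2 pred L0: · stop@L0
  join L2 pred L1: L1 stop@L0
  join L4 pred L1: · stop@L1
  join L4 pred L3: L3 stop@L1
  join L7 pred L0: · stop@L0
  join L7 pred L4: L4→L1 stop@L0
  join L7 pred L6: L6→L5→L2 stop@L0
  DF(L0)=∅
  DF(L1)={L1,L2,L7}
  DF(L2)={L7}
  DF(L3)={L4}
  DF(L4)={L1,L7}
  DF(L5)={L7}
  DF(L6)={L7}
  DF(L7)=∅

φ for w: defs {L0,L1,L4,L7}
  DF⁺ = {L1,L2,L7}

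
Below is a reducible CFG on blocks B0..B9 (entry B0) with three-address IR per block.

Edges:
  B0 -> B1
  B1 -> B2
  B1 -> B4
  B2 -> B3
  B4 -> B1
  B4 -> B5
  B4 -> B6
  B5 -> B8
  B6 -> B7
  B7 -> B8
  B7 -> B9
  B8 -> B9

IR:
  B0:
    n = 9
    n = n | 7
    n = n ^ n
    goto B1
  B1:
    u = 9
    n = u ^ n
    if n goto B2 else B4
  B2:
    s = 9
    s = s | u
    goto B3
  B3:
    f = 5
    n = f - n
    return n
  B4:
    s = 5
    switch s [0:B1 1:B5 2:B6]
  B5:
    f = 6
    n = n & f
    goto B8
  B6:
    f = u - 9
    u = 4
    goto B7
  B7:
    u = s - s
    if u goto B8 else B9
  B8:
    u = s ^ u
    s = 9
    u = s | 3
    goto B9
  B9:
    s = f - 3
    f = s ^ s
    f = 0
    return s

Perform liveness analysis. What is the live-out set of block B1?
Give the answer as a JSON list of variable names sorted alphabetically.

Answer: ["n", "u"]

Derivation:
Per-block:
  B0: {n} / ∅
  B1: {n,u} / {n}
  B2: {s} / {u}
  B3: {f,n} / {n}
  B4: {s} / ∅
  B5: {f,n} / {n}
  B6: {f,u} / {u}
  B7: {u} / {s}
  B8: {s,u} / {s,u}
  B9: {f,s} / {f}

Live sets:
  B0: in=∅ out={n}
  B1: in={n} out={n,u}
  B2: in={n,u} out={n}
  B3: in={n} out=∅
  B4: in={n,u} out={n,s,u}
  B5: in={n,s,u} out={f,s,u}
  B6: in={s,u} out={f,s}
  B7: in={f,s} out={f,s,u}
  B8: in={f,s,u} out={f}
  B9: in={f} out=∅

live-out(B1) = ["n", "u"]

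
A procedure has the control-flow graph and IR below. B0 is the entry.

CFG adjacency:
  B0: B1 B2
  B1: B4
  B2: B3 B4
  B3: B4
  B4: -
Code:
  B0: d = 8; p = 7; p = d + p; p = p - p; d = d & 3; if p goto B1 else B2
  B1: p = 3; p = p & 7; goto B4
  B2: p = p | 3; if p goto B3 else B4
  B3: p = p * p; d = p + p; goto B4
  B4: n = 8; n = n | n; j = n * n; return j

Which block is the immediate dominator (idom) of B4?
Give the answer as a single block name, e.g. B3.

Answer: B0

Working:
idom tree: B1←B0 B2←B0 B3←B2 B4←B0
Join-block Dom:
  B4: preds {B1,B2,B3}: {B0,B1} ∩ {B0,B2} ∩ {B0,B2,B3} = {B0}; idom=B0

idom(B4) = B0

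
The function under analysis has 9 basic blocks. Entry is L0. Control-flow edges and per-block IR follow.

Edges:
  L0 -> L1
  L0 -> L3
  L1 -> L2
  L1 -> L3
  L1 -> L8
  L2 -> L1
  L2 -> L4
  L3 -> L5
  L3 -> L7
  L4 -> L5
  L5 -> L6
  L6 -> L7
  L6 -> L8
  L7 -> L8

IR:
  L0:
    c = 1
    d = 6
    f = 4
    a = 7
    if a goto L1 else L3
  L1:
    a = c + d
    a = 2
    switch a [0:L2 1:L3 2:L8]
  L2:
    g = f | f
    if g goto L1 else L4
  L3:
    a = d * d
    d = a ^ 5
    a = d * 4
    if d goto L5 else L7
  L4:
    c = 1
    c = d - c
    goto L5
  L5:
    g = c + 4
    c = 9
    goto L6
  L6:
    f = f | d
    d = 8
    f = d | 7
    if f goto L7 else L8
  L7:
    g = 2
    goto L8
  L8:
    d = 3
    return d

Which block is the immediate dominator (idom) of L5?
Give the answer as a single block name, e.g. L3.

Answer: L0

Working:
idom tree: L1←L0 L2←L1 L3←L0 L4←L2 L5←L0 L6←L5 L7←L0 L8←L0
Dom at joins:
  L1: preds {L0,L2}: {L0} ∩ {L0,L1,L2} = {L0}; idom=L0
  L3: preds {L0,L1}: {L0} ∩ {L0,L1} = {L0}; idom=L0
  L5: preds {L3,L4}: {L0,L3} ∩ {L0,L1,L2,L4} = {L0}; idom=L0
  L7: preds {L3,L6}: {L0,L3} ∩ {L0,L5,L6} = {L0}; idom=L0
  L8: preds {L1,L6,L7}: {L0,L1} ∩ {L0,L5,L6} ∩ {L0,L7} = {L0}; idom=L0

idom(L5) = L0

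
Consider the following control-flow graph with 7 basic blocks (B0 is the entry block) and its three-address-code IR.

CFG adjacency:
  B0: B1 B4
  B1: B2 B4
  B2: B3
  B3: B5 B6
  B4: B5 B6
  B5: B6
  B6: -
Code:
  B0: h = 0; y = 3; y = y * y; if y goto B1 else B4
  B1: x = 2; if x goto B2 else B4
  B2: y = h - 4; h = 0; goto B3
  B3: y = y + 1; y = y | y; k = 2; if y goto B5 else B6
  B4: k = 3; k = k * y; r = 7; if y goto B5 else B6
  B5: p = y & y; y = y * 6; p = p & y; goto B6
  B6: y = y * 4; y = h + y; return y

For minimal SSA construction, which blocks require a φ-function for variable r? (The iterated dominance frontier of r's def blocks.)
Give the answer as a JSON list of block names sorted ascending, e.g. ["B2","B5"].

idom tree: B1←B0 B2←B1 B3←B2 B4←B0 B5←B0 B6←B0
Join-block Dom:
  B4: preds {B0,B1}: {B0} ∩ {B0,B1} = {B0}; idom=B0
  B5: preds {B3,B4}: {B0,B1,B2,B3} ∩ {B0,B4} = {B0}; idom=B0
  B6: preds {B3,B4,B5}: {B0,B1,B2,B3} ∩ {B0,B4} ∩ {B0,B5} = {B0}; idom=B0

DF derivation:
  B4←B0: walk · to B0
  B4←B1: walk B1 to B0
  B5←B3: walk B3→B2→B1 to B0
  B5←B4: walk B4 to B0
  B6←B3: walk B3→B2→B1 to B0
  B6←B4: walk B4 to B0
  B6←B5: walk B5 to B0
  B0 → ∅
  B1 → {B4,B5,B6}
  B2 → {B5,B6}
  B3 → {B5,B6}
  B4 → {B5,B6}
  B5 → {B6}
  B6 → ∅

φ for r: defs {B4}
  DF⁺ = {B5,B6}

Answer: ["B5", "B6"]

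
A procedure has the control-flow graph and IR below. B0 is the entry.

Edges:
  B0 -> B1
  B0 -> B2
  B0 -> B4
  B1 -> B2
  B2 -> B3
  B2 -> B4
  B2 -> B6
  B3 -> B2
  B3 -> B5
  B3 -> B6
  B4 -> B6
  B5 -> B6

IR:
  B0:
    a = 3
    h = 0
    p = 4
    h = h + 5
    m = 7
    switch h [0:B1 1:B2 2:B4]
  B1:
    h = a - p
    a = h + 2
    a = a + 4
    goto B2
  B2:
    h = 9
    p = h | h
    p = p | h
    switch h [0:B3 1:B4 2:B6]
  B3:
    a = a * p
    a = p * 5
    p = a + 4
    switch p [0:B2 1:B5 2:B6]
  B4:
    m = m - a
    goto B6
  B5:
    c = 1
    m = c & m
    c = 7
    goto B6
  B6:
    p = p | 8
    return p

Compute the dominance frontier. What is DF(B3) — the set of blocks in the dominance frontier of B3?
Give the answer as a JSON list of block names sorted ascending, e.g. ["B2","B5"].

Answer: ["B2", "B6"]

Working:
idom tree: B1←B0 B2←B0 B3←B2 B4←B0 B5←B3 B6←B0
Join-block Dom:
  B2: preds {B0,B1,B3}: {B0} ∩ {B0,B1} ∩ {B0,B2,B3} = {B0}; idom=B0
  B4: preds {B0,B2}: {B0} ∩ {B0,B2} = {B0}; idom=B0
  B6: preds {B2,B3,B4,B5}: {B0,B2} ∩ {B0,B2,B3} ∩ {B0,B4} ∩ {B0,B2,B3,B5} = {B0}; idom=B0

DF walk-up:
  join B2 pred B0: · stop@B0
  join B2 pred B1: B1 stop@B0
  join B2 pred B3: B3→B2 stop@B0
  join B4 pred B0: · stop@B0
  join B4 pred B2: B2 stop@B0
  join B6 pred B2: B2 stop@B0
  join B6 pred B3: B3→B2 stop@B0
  join B6 pred B4: B4 stop@B0
  join B6 pred B5: B5→B3→B2 stop@B0
  DF(B0)=∅
  DF(B1)={B2}
  DF(B2)={B2,B4,B6}
  DF(B3)={B2,B6}
  DF(B4)={B6}
  DF(B5)={B6}
  DF(B6)=∅

DF(B3) = ["B2", "B6"]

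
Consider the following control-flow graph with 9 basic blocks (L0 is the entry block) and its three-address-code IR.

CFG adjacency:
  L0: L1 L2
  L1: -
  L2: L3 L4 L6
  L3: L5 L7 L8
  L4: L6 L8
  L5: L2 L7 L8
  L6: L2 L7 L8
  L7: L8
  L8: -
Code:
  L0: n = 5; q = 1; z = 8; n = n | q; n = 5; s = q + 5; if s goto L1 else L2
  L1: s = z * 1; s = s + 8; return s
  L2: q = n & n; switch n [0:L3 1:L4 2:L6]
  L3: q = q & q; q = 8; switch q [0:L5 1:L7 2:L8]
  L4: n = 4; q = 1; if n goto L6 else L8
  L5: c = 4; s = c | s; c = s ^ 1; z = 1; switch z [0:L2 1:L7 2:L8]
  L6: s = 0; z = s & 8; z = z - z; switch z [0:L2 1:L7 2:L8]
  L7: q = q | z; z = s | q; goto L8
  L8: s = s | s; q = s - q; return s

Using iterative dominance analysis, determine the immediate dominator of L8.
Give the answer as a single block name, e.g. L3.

Answer: L2

Analysis:
idom tree: L1←L0 L2←L0 L3←L2 L4←L2 L5←L3 L6←L2 L7←L2 L8←L2
Join-block Dom:
  L2: preds {L0,L5,L6}: {L0} ∩ {L0,L2,L3,L5} ∩ {L0,L2,L6} = {L0}; idom=L0
  L6: preds {L2,L4}: {L0,L2} ∩ {L0,L2,L4} = {L0,L2}; idom=L2
  L7: preds {L3,L5,L6}: {L0,L2,L3} ∩ {L0,L2,L3,L5} ∩ {L0,L2,L6} = {L0,L2}; idom=L2
  L8: preds {L3,L4,L5,L6,L7}: {L0,L2,L3} ∩ {L0,L2,L4} ∩ {L0,L2,L3,L5} ∩ {L0,L2,L6} ∩ {L0,L2,L7} = {L0,L2}; idom=L2

idom(L8) = L2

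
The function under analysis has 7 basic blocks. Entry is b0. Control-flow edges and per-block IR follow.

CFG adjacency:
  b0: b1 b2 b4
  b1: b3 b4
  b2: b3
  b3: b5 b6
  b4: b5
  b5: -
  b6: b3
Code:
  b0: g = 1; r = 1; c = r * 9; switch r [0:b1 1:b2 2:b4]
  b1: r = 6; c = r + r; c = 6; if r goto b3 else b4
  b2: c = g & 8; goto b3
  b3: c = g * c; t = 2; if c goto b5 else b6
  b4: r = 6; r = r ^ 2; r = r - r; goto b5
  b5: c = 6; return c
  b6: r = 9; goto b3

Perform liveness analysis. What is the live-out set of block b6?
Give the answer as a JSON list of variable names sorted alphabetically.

Answer: ["c", "g"]

Working:
Block summaries:
  b0: {c,g,r} / ∅
  b1: {c,r} / ∅
  b2: {c} / {g}
  b3: {c,t} / {c,g}
  b4: {r} / ∅
  b5: {c} / ∅
  b6: {r} / ∅

Backward fixpoint:
  live b0: ∅→{g}
  live b1: {g}→{c,g}
  live b2: {g}→{c,g}
  live b3: {c,g}→{c,g}
  live b4: ∅→∅
  live b5: ∅→∅
  live b6: {c,g}→{c,g}

live-out(b6) = ["c", "g"]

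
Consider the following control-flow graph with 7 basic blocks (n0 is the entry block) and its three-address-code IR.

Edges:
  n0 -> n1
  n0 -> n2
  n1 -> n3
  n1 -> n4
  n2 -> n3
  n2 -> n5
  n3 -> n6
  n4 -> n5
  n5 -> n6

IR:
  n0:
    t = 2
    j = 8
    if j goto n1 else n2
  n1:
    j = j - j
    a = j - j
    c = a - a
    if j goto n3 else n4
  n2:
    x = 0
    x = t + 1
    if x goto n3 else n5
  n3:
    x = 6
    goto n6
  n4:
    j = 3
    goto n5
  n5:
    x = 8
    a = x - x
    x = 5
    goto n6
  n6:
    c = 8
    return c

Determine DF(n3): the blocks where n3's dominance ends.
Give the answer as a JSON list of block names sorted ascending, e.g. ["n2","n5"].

Answer: ["n6"]

Working:
idom tree: n1←n0 n2←n0 n3←n0 n4←n1 n5←n0 n6←n0
Join-block Dom:
  n3: preds {n1,n2}: {n0,n1} ∩ {n0,n2} = {n0}; idom=n0
  n5: preds {n2,n4}: {n0,n2} ∩ {n0,n1,n4} = {n0}; idom=n0
  n6: preds {n3,n5}: {n0,n3} ∩ {n0,n5} = {n0}; idom=n0

Frontier:
  n3←n1: walk n1 to n0
  n3←n2: walk n2 to n0
  n5←n2: walk n2 to n0
  n5←n4: walk n4→n1 to n0
  n6←n3: walk n3 to n0
  n6←n5: walk n5 to n0
  DF(n0)=∅
  DF(n1)={n3,n5}
  DF(n2)={n3,n5}
  DF(n3)={n6}
  DF(n4)={n5}
  DF(n5)={n6}
  DF(n6)=∅

DF(n3) = ["n6"]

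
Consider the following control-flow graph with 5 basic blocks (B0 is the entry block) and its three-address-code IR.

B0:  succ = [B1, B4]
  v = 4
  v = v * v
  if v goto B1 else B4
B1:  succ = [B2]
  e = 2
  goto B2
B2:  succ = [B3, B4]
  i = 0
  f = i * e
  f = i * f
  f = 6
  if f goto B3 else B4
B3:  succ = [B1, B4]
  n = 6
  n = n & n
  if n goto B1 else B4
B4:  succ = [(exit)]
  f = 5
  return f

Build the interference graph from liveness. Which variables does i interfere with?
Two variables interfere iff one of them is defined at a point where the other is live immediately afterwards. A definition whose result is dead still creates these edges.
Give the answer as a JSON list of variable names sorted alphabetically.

Answer: ["e", "f"]

Derivation:
def/use:
  B0: {v} / ∅
  B1: {e} / ∅
  B2: {f,i} / {e}
  B3: {n} / ∅
  B4: {f} / ∅

Live sets:
  B0: in=∅ out=∅
  B1: in=∅ out={e}
  B2: in={e} out=∅
  B3: in=∅ out=∅
  B4: in=∅ out=∅

Conflict graph:
  e — {i}
  f — {i}
  i — {e,f}
  n — ∅
  v — ∅

N(i) = ["e", "f"]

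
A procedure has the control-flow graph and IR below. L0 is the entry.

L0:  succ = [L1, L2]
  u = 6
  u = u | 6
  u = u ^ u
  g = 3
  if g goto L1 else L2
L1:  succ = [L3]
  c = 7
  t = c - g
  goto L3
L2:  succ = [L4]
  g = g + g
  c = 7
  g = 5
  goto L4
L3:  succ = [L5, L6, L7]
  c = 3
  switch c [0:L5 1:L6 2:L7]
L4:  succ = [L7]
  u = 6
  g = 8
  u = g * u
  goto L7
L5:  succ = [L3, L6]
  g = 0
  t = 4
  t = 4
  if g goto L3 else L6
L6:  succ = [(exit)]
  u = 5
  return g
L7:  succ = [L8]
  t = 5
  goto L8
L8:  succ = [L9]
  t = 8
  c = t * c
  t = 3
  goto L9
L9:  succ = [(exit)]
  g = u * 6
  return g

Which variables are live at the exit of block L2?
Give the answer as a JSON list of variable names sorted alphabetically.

Answer: ["c"]

Analysis:
Block summaries:
  L0 def {g,u} use ∅
  L1 def {c,t} use {g}
  L2 def {c,g} use {g}
  L3 def {c} use ∅
  L4 def {g,u} use ∅
  L5 def {g,t} use ∅
  L6 def {u} use {g}
  L7 def {t} use ∅
  L8 def {c,t} use {c}
  L9 def {g} use {u}

Live sets:
  live L0: ∅→{g,u}
  live L1: {g,u}→{g,u}
  live L2: {g}→{c}
  live L3: {g,u}→{c,g,u}
  live L4: {c}→{c,u}
  live L5: {u}→{g,u}
  live L6: {g}→∅
  live L7: {c,u}→{c,u}
  live L8: {c,u}→{u}
  live L9: {u}→∅

live-out(L2) = ["c"]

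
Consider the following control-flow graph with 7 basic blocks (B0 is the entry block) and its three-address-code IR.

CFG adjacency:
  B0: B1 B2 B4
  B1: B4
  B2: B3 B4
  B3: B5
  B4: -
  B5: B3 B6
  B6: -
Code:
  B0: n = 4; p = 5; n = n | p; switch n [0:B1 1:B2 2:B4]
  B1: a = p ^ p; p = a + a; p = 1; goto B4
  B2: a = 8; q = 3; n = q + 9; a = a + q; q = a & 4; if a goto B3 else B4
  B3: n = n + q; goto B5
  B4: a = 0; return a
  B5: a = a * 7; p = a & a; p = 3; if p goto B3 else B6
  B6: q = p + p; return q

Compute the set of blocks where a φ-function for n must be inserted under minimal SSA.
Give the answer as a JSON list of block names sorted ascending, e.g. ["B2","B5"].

Answer: ["B3", "B4"]

Working:
idom tree: B1←B0 B2←B0 B3←B2 B4←B0 B5←B3 B6←B5
Dom∩ at merges:
  B3: preds {B2,B5}: {B0,B2} ∩ {B0,B2,B3,B5} = {B0,B2}; idom=B2
  B4: preds {B0,B1,B2}: {B0} ∩ {B0,B1} ∩ {B0,B2} = {B0}; idom=B0

Frontier:
  join B3 pred B2: · stop@B2
  join B3 pred B5: B5→B3 stop@B2
  join B4 pred B0: · stop@B0
  join B4 pred B1: B1 stop@B0
  join B4 pred B2: B2 stop@B0
  DF(B0)=∅
  DF(B1)={B4}
  DF(B2)={B4}
  DF(B3)={B3}
  DF(B4)=∅
  DF(B5)={B3}
  DF(B6)=∅

φ for n: defs {B0,B2,B3}
  DF⁺ = {B3,B4}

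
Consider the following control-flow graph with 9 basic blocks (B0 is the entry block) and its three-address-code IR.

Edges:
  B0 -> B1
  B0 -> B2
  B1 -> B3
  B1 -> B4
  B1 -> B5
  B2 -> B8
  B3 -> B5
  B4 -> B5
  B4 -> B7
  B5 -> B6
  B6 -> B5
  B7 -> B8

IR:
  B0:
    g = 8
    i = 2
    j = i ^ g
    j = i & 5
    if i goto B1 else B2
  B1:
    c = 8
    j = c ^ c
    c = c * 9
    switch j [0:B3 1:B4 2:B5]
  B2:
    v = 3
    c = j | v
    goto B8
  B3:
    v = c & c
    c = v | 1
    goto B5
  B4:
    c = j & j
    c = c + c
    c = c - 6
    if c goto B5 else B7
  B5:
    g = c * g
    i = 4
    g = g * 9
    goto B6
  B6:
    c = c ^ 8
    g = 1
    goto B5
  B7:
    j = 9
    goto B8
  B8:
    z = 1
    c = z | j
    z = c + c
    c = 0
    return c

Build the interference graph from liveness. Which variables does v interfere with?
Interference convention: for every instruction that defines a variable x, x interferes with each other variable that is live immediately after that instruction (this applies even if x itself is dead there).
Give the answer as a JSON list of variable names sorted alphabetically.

Answer: ["g", "j"]

Analysis:
Per-block:
  B0 def {g,i,j} use ∅
  B1 def {c,j} use ∅
  B2 def {c,v} use {j}
  B3 def {c,v} use {c}
  B4 def {c} use {j}
  B5 def {g,i} use {c,g}
  B6 def {c,g} use {c}
  B7 def {j} use ∅
  B8 def {c,z} use {j}

Backward fixpoint:
  B0 li=∅ lo={g,j}
  B1 li={g} lo={c,g,j}
  B2 li={j} lo={j}
  B3 li={c,g} lo={c,g}
  B4 li={g,j} lo={c,g}
  B5 li={c,g} lo={c}
  B6 li={c} lo={c,g}
  B7 li=∅ lo={j}
  B8 li={j} lo=∅

Interference:
  c↔{g,i,j}
  g↔{c,i,j,v}
  i↔{c,g,j}
  j↔{c,g,i,v,z}
  v↔{g,j}
  z↔{j}

N(v) = ["g", "j"]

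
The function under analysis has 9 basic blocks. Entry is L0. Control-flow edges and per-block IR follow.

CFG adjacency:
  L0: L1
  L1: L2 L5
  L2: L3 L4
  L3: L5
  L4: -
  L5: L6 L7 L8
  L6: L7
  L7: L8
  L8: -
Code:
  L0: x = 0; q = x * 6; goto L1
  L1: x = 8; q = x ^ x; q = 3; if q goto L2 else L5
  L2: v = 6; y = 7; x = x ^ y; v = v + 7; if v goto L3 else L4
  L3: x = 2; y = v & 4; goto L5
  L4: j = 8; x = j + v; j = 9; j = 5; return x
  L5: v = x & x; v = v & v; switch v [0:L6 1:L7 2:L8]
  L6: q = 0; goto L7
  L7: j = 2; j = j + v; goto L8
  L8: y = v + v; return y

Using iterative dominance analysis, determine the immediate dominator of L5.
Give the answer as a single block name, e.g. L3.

Answer: L1

Working:
idom tree: L1←L0 L2←L1 L3←L2 L4←L2 L5←L1 L6←L5 L7←L5 L8←L5
Join-block Dom:
  L5: preds {L1,L3}: {L0,L1} ∩ {L0,L1,L2,L3} = {L0,L1}; idom=L1
  L7: preds {L5,L6}: {L0,L1,L5} ∩ {L0,L1,L5,L6} = {L0,L1,L5}; idom=L5
  L8: preds {L5,L7}: {L0,L1,L5} ∩ {L0,L1,L5,L7} = {L0,L1,L5}; idom=L5

idom(L5) = L1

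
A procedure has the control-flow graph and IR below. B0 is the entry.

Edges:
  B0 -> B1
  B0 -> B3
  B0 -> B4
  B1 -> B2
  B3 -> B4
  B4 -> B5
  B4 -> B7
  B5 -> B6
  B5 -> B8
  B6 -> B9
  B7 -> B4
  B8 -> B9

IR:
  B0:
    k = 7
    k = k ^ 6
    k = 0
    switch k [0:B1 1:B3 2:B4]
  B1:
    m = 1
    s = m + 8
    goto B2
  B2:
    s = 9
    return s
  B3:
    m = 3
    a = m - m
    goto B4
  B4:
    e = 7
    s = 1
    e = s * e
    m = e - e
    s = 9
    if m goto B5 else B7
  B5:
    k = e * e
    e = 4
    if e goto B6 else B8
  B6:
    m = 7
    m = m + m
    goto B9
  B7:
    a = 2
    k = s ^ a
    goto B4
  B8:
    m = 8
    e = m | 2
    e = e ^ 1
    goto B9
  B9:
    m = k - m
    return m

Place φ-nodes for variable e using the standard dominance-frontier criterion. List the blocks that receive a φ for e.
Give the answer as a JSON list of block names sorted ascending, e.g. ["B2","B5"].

idom tree: B1←B0 B2←B1 B3←B0 B4←B0 B5←B4 B6←B5 B7←B4 B8←B5 B9←B5
Join-block Dom:
  B4: preds {B0,B3,B7}: {B0} ∩ {B0,B3} ∩ {B0,B4,B7} = {B0}; idom=B0
  B9: preds {B6,B8}: {B0,B4,B5,B6} ∩ {B0,B4,B5,B8} = {B0,B4,B5}; idom=B5

DF walk-up:
  join B4 pred B0: · stop@B0
  join B4 pred B3: B3 stop@B0
  join B4 pred B7: B7→B4 stop@B0
  join B9 pred B6: B6 stop@B5
  join B9 pred B8: B8 stop@B5
  B0 → ∅
  B1 → ∅
  B2 → ∅
  B3 → {B4}
  B4 → {B4}
  B5 → ∅
  B6 → {B9}
  B7 → {B4}
  B8 → {B9}
  B9 → ∅

φ for e: defs {B4,B5,B8}
  DF⁺ = {B4,B9}

Answer: ["B4", "B9"]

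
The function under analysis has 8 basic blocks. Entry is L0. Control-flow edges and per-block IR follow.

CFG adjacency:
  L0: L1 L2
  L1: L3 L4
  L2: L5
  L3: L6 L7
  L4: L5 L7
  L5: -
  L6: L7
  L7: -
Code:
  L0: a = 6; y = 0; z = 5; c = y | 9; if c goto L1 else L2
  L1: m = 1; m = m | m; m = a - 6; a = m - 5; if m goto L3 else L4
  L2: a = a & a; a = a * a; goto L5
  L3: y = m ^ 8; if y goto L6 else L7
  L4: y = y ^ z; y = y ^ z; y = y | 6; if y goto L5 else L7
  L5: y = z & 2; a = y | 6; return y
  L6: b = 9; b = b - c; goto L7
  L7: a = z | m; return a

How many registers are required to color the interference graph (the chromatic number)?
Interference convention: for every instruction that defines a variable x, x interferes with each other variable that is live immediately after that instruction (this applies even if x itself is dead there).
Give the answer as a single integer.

Answer: 5

Derivation:
Block summaries:
  L0: def={a,c,y,z} ue=∅
  L1: def={a,m} ue={a}
  L2: def={a} ue={a}
  L3: def={y} ue={m}
  L4: def={y} ue={y,z}
  L5: def={a,y} ue={z}
  L6: def={b} ue={c}
  L7: def={a} ue={m,z}

Live sets:
  L0 li=∅ lo={a,c,y,z}
  L1 li={a,c,y,z} lo={c,m,y,z}
  L2 li={a,z} lo={z}
  L3 li={c,m,z} lo={c,m,z}
  L4 li={m,y,z} lo={m,z}
  L5 li={z} lo=∅
  L6 li={c,m,z} lo={m,z}
  L7 li={m,z} lo=∅

Interference:
  a: {c,m,y,z}
  b: {c,m,z}
  c: {a,b,m,y,z}
  m: {a,b,c,y,z}
  y: {a,c,m,z}
  z: {a,b,c,m,y}

Chromatic number:
  clique {a,c,m,y,z} ⇒ need ≥ 5
  assign a→R3 b→R3 c→R0 m→R1 y→R4 z→R2 — no edge inside a register ⇒ χ ≤ 5
  χ = 5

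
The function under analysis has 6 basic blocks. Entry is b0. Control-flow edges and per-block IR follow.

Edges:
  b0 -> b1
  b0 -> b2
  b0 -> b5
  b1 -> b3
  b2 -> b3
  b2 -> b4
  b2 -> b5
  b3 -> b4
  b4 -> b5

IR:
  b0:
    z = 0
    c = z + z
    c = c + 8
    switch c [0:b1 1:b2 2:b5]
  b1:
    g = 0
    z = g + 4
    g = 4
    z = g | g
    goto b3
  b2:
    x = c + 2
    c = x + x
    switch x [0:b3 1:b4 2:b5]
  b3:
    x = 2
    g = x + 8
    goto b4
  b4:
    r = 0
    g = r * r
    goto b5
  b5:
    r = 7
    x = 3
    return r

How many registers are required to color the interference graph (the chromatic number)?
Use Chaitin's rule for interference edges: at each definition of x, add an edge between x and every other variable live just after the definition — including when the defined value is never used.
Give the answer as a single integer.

Block summaries:
  b0: def={c,z} ue=∅
  b1: def={g,z} ue=∅
  b2: def={c,x} ue={c}
  b3: def={g,x} ue=∅
  b4: def={g,r} ue=∅
  b5: def={r,x} ue=∅

Liveness:
  b0: in=∅ out={c}
  b1: in=∅ out=∅
  b2: in={c} out=∅
  b3: in=∅ out=∅
  b4: in=∅ out=∅
  b5: in=∅ out=∅

Conflict graph:
  c — {x}
  g — ∅
  r — {x}
  x — {c,r}
  z — ∅

Colouring:
  {c,x} pairwise interfere (2-clique) ⇒ χ ≥ 2
  assign c→R1 g→R0 r→R1 x→R0 z→R0 — no edge inside a register ⇒ χ ≤ 2
  χ = 2

Answer: 2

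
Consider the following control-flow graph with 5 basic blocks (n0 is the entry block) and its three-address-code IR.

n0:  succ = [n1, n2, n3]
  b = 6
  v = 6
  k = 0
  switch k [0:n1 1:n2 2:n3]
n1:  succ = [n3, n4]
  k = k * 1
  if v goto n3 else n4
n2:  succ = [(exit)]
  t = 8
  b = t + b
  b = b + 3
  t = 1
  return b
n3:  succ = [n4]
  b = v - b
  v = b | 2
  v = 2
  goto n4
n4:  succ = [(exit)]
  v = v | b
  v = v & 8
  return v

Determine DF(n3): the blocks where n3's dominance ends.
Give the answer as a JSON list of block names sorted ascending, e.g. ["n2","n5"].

idom tree: n1←n0 n2←n0 n3←n0 n4←n0
Dom at joins:
  n3: preds {n0,n1}: {n0} ∩ {n0,n1} = {n0}; idom=n0
  n4: preds {n1,n3}: {n0,n1} ∩ {n0,n3} = {n0}; idom=n0

DF derivation:
  join n3 pred n0: · stop@n0
  join n3 pred n1: n1 stop@n0
  join n4 pred n1: n1 stop@n0
  join n4 pred n3: n3 stop@n0
  DF(n0)=∅
  DF(n1)={n3,n4}
  DF(n2)=∅
  DF(n3)={n4}
  DF(n4)=∅

DF(n3) = ["n4"]

Answer: ["n4"]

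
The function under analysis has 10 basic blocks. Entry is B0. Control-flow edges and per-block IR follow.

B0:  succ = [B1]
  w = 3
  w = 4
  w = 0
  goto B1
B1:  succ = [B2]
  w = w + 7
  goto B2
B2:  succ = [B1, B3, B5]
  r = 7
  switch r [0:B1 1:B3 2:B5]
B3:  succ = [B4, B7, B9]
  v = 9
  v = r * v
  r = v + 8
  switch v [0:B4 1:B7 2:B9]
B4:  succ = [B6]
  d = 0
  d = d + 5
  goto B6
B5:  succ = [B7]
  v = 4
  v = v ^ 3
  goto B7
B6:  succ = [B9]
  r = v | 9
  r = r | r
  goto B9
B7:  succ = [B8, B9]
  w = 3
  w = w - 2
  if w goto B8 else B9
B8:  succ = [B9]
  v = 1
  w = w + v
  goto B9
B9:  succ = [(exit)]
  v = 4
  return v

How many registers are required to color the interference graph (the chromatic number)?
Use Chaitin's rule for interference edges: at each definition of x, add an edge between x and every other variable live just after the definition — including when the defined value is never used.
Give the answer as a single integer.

Answer: 3

Analysis:
def/use:
  B0 def {w} use ∅
  B1 def {w} use {w}
  B2 def {r} use ∅
  B3 def {r,v} use {r}
  B4 def {d} use ∅
  B5 def {v} use ∅
  B6 def {r} use {v}
  B7 def {w} use ∅
  B8 def {v,w} use {w}
  B9 def {v} use ∅

Live sets:
  B0 li=∅ lo={w}
  B1 li={w} lo={w}
  B2 li={w} lo={r,w}
  B3 li={r} lo={v}
  B4 li={v} lo={v}
  B5 li=∅ lo=∅
  B6 li={v} lo=∅
  B7 li=∅ lo={w}
  B8 li={w} lo=∅
  B9 li=∅ lo=∅

Interfere edges:
  d — {v}
  r — {v,w}
  v — {d,r,w}
  w — {r,v}

Colouring:
  {r,v,w} pairwise interfere (3-clique) ⇒ χ ≥ 3
  assign d→R1 r→R1 v→R0 w→R2 — no edge inside a register ⇒ χ ≤ 3
  χ = 3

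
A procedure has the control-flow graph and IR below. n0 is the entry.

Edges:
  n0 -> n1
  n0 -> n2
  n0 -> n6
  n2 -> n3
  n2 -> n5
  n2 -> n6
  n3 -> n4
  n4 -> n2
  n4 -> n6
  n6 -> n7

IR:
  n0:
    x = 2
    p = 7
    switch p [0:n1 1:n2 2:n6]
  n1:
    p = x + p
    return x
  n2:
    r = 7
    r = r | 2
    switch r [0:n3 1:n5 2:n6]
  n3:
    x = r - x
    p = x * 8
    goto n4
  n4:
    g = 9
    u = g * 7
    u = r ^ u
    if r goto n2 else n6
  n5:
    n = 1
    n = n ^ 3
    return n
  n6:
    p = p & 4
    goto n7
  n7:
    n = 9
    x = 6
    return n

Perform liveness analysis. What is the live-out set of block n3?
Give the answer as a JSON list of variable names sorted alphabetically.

Answer: ["p", "r", "x"]

Working:
def/use:
  n0: {p,x} / ∅
  n1: {p} / {p,x}
  n2: {r} / ∅
  n3: {p,x} / {r,x}
  n4: {g,u} / {r}
  n5: {n} / ∅
  n6: {p} / {p}
  n7: {n,x} / ∅

Liveness:
  live n0: ∅→{p,x}
  live n1: {p,x}→∅
  live n2: {p,x}→{p,r,x}
  live n3: {r,x}→{p,r,x}
  live n4: {p,r,x}→{p,x}
  live n5: ∅→∅
  live n6: {p}→∅
  live n7: ∅→∅

live-out(n3) = ["p", "r", "x"]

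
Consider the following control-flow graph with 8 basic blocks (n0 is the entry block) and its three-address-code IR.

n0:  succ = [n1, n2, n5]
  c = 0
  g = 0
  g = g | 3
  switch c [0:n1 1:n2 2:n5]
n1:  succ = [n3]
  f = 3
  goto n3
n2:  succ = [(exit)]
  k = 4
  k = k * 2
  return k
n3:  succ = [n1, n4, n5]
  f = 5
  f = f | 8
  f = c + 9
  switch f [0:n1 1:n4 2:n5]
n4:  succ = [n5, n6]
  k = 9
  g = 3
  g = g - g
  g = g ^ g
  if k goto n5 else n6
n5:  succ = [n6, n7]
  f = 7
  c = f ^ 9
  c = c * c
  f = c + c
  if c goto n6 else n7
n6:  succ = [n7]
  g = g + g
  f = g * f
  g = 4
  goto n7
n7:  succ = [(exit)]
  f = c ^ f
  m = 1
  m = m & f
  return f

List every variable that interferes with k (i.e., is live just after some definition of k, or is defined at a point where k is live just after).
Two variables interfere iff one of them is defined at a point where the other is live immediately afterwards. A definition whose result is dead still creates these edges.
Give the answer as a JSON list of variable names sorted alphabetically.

Answer: ["c", "f", "g"]

Working:
def/use:
  n0: {c,g} / ∅
  n1: {f} / ∅
  n2: {k} / ∅
  n3: {f} / {c}
  n4: {g,k} / ∅
  n5: {c,f} / ∅
  n6: {f,g} / {f,g}
  n7: {f,m} / {c,f}

Liveness:
  live n0: ∅→{c,g}
  live n1: {c,g}→{c,g}
  live n2: ∅→∅
  live n3: {c,g}→{c,f,g}
  live n4: {c,f}→{c,f,g}
  live n5: {g}→{c,f,g}
  live n6: {c,f,g}→{c,f}
  live n7: {c,f}→∅

Interference:
  c: {f,g,k}
  f: {c,g,k,m}
  g: {c,f,k}
  k: {c,f,g}
  m: {f}

N(k) = ["c", "f", "g"]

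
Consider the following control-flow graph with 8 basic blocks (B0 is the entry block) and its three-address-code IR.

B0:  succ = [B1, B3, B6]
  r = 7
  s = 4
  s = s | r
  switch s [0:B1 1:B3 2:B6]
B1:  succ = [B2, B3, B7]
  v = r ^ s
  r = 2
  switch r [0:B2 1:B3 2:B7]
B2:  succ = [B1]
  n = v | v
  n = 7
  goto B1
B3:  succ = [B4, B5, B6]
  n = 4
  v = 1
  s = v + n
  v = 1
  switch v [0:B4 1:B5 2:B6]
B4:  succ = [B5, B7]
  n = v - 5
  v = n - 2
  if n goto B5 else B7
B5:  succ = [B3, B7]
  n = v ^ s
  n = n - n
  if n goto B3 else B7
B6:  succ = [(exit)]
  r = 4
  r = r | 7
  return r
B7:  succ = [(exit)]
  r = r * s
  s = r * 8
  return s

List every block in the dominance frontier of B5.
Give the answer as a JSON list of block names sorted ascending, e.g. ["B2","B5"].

idom tree: B1←B0 B2←B1 B3←B0 B4←B3 B5←B3 B6←B0 B7←B0
Join-block Dom:
  B1: preds {B0,B2}: {B0} ∩ {B0,B1,B2} = {B0}; idom=B0
  B3: preds {B0,B1,B5}: {B0} ∩ {B0,B1} ∩ {B0,B3,B5} = {B0}; idom=B0
  B5: preds {B3,B4}: {B0,B3} ∩ {B0,B3,B4} = {B0,B3}; idom=B3
  B6: preds {B0,B3}: {B0} ∩ {B0,B3} = {B0}; idom=B0
  B7: preds {B1,B4,B5}: {B0,B1} ∩ {B0,B3,B4} ∩ {B0,B3,B5} = {B0}; idom=B0

DF walk-up:
  B1←B0: walk · to B0
  B1←B2: walk B2→B1 to B0
  B3←B0: walk · to B0
  B3←B1: walk B1 to B0
  B3←B5: walk B5→B3 to B0
  B5←B3: walk · to B3
  B5←B4: walk B4 to B3
  B6←B0: walk · to B0
  B6←B3: walk B3 to B0
  B7←B1: walk B1 to B0
  B7←B4: walk B4→B3 to B0
  B7←B5: walk B5→B3 to B0
  B0 → ∅
  B1 → {B1,B3,B7}
  B2 → {B1}
  B3 → {B3,B6,B7}
  B4 → {B5,B7}
  B5 → {B3,B7}
  B6 → ∅
  B7 → ∅

DF(B5) = ["B3", "B7"]

Answer: ["B3", "B7"]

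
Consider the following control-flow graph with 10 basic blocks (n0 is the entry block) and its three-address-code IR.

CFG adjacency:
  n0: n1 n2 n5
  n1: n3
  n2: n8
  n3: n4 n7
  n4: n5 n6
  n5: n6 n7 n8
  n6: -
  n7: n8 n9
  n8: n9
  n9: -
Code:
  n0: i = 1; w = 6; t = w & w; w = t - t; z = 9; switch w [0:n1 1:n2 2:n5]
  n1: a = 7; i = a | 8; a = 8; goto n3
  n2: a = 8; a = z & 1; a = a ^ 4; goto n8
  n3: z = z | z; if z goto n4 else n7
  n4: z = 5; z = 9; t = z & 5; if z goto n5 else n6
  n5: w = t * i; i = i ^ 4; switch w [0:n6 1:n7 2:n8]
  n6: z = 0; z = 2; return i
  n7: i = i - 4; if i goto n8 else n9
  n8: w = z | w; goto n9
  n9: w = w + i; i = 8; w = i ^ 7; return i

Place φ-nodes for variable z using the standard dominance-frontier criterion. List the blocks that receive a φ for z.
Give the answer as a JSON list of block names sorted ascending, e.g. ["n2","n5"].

Answer: ["n5", "n6", "n7", "n8", "n9"]

Working:
idom tree: n1←n0 n2←n0 n3←n1 n4←n3 n5←n0 n6←n0 n7←n0 n8←n0 n9←n0
Dom at joins:
  n5: preds {n0,n4}: {n0} ∩ {n0,n1,n3,n4} = {n0}; idom=n0
  n6: preds {n4,n5}: {n0,n1,n3,n4} ∩ {n0,n5} = {n0}; idom=n0
  n7: preds {n3,n5}: {n0,n1,n3} ∩ {n0,n5} = {n0}; idom=n0
  n8: preds {n2,n5,n7}: {n0,n2} ∩ {n0,n5} ∩ {n0,n7} = {n0}; idom=n0
  n9: preds {n7,n8}: {n0,n7} ∩ {n0,n8} = {n0}; idom=n0

Frontier:
  n5←n0: walk · to n0
  n5←n4: walk n4→n3→n1 to n0
  n6←n4: walk n4→n3→n1 to n0
  n6←n5: walk n5 to n0
  n7←n3: walk n3→n1 to n0
  n7←n5: walk n5 to n0
  n8←n2: walk n2 to n0
  n8←n5: walk n5 to n0
  n8←n7: walk n7 to n0
  n9←n7: walk n7 to n0
  n9←n8: walk n8 to n0
  n0 → ∅
  n1 → {n5,n6,n7}
  n2 → {n8}
  n3 → {n5,n6,n7}
  n4 → {n5,n6}
  n5 → {n6,n7,n8}
  n6 → ∅
  n7 → {n8,n9}
  n8 → {n9}
  n9 → ∅

φ for z: defs {n0,n3,n4,n6}
  DF⁺ = {n5,n6,n7,n8,n9}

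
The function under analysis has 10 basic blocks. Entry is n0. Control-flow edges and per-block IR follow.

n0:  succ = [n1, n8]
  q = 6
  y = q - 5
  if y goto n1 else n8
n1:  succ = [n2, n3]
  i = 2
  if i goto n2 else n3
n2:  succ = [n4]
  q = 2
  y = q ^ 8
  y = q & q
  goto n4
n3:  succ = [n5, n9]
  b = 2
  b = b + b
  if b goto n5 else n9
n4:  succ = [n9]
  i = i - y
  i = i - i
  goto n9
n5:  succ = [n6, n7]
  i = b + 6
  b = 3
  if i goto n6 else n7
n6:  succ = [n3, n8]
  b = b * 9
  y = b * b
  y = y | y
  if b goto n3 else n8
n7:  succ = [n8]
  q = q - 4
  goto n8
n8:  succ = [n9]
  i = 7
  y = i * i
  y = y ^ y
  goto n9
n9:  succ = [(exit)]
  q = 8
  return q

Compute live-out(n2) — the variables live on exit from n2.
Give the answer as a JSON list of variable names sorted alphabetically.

Answer: ["i", "y"]

Analysis:
def/use:
  n0: {q,y} / ∅
  n1: {i} / ∅
  n2: {q,y} / ∅
  n3: {b} / ∅
  n4: {i} / {i,y}
  n5: {b,i} / {b}
  n6: {b,y} / {b}
  n7: {q} / {q}
  n8: {i,y} / ∅
  n9: {q} / ∅

Liveness:
  live n0: ∅→{q}
  live n1: {q}→{i,q}
  live n2: {i}→{i,y}
  live n3: {q}→{b,q}
  live n4: {i,y}→∅
  live n5: {b,q}→{b,q}
  live n6: {b,q}→{q}
  live n7: {q}→∅
  live n8: ∅→∅
  live n9: ∅→∅

live-out(n2) = ["i", "y"]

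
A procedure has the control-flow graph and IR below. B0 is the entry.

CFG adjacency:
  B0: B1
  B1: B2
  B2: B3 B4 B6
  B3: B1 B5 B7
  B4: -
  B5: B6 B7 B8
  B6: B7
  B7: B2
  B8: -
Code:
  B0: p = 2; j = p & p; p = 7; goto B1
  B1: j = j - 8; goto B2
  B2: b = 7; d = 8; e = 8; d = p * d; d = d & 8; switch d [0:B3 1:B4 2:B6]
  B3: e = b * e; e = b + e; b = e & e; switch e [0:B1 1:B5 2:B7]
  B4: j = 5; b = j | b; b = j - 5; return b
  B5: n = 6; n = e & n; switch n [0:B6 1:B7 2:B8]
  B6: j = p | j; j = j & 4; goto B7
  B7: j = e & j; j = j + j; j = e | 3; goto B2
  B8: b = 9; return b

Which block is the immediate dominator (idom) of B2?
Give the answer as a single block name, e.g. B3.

idom tree: B1←B0 B2←B1 B3←B2 B4←B2 B5←B3 B6←B2 B7←B2 B8←B5
Join-block Dom:
  B1: preds {B0,B3}: {B0} ∩ {B0,B1,B2,B3} = {B0}; idom=B0
  B2: preds {B1,B7}: {B0,B1} ∩ {B0,B1,B2,B7} = {B0,B1}; idom=B1
  B6: preds {B2,B5}: {B0,B1,B2} ∩ {B0,B1,B2,B3,B5} = {B0,B1,B2}; idom=B2
  B7: preds {B3,B5,B6}: {B0,B1,B2,B3} ∩ {B0,B1,B2,B3,B5} ∩ {B0,B1,B2,B6} = {B0,B1,B2}; idom=B2

idom(B2) = B1

Answer: B1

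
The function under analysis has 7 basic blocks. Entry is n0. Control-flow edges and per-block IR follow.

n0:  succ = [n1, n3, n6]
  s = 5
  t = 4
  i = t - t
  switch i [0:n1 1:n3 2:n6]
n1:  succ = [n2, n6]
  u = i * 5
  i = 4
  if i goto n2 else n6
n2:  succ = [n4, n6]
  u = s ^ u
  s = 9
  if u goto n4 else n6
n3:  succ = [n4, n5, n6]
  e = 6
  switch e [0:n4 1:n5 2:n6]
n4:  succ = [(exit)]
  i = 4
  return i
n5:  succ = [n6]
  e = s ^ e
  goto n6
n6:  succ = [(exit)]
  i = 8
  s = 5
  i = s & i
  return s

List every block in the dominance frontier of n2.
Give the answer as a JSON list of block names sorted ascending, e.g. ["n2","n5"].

Answer: ["n4", "n6"]

Working:
idom tree: n1←n0 n2←n1 n3←n0 n4←n0 n5←n3 n6←n0
Dom at joins:
  n4: preds {n2,n3}: {n0,n1,n2} ∩ {n0,n3} = {n0}; idom=n0
  n6: preds {n0,n1,n2,n3,n5}: {n0} ∩ {n0,n1} ∩ {n0,n1,n2} ∩ {n0,n3} ∩ {n0,n3,n5} = {n0}; idom=n0

Frontier:
  n4←n2: walk n2→n1 to n0
  n4←n3: walk n3 to n0
  n6←n0: walk · to n0
  n6←n1: walk n1 to n0
  n6←n2: walk n2→n1 to n0
  n6←n3: walk n3 to n0
  n6←n5: walk n5→n3 to n0
  n0: DF=∅
  n1: DF={n4,n6}
  n2: DF={n4,n6}
  n3: DF={n4,n6}
  n4: DF=∅
  n5: DF={n6}
  n6: DF=∅

DF(n2) = ["n4", "n6"]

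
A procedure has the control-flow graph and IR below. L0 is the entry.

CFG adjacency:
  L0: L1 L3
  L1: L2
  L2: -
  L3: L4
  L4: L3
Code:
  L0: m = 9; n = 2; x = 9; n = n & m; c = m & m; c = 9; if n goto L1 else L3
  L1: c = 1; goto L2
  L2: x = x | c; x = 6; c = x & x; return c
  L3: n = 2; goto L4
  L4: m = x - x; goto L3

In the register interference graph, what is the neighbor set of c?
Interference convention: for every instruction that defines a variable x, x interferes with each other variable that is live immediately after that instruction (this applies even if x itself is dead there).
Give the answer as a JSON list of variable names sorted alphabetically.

Per-block:
  L0 def {c,m,n,x} use ∅
  L1 def {c} use ∅
  L2 def {c,x} use {c,x}
  L3 def {n} use ∅
  L4 def {m} use {x}

Backward fixpoint:
  live L0: ∅→{x}
  live L1: {x}→{c,x}
  live L2: {c,x}→∅
  live L3: {x}→{x}
  live L4: {x}→{x}

Interference:
  c↔{n,x}
  m↔{n,x}
  n↔{c,m,x}
  x↔{c,m,n}

N(c) = ["n", "x"]

Answer: ["n", "x"]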